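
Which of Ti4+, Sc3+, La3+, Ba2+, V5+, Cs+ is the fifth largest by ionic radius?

Ti4+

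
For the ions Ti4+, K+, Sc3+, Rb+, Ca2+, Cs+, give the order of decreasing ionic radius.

Cs+ > Rb+ > K+ > Ca2+ > Sc3+ > Ti4+

Work out protons and electrons: Ti4+ (Z=22, 18 e⁻), Sc3+ (Z=21, 18 e⁻), Ca2+ (Z=20, 18 e⁻), K+ (Z=19, 18 e⁻), Rb+ (Z=37, 36 e⁻), Cs+ (Z=55, 54 e⁻). Ti4+ < Sc3+ (both 18 e⁻, Z=22>21); Sc3+ < Ca2+ (isoelectronic, higher Z=21 is smaller); Ca2+ < K+ (isoelectronic, higher Z=20 is smaller); K+ < Rb+ (same group, 1 shell fewer); Rb+ < Cs+ (same group, 1 shell fewer).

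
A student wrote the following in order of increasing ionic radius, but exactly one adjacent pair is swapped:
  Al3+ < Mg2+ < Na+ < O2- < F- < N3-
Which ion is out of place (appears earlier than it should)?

Compare adjacent ions: they are isoelectronic (10 e⁻) and F has more protons than O (9 vs 8), making F- smaller — yet in this increasing list O2- sits before F-. Nothing else is reversed, so O2- should move one place to the right.

O2-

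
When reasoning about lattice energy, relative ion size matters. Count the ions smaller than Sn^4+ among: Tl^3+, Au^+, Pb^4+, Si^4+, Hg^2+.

1

Tabulating Z and e⁻: Si^4+ (Z=14, 10 e⁻), Sn^4+ (Z=50, 46 e⁻), Pb^4+ (Z=82, 78 e⁻), Tl^3+ (Z=81, 78 e⁻), Hg^2+ (Z=80, 78 e⁻), Au^+ (Z=79, 78 e⁻). Si^4+ < Sn^4+ (same group, period 3 vs 5); Sn^4+ < Pb^4+ (same group, period 5 vs 6); Pb^4+ < Tl^3+ (isoelectronic, higher Z=82 is smaller); Tl^3+ < Hg^2+ (both 78 e⁻, Z=81>80); Hg^2+ < Au^+ (both 78 e⁻, Z=80>79).
Placing each against Sn^4+: smaller — Si^4+; larger — Pb^4+, Tl^3+, Hg^2+, Au^+. Count: 1.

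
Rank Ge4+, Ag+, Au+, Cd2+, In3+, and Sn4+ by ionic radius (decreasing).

Work out protons and electrons: Ge4+ has 28 e⁻ (Z=32), Sn4+ has 46 e⁻ (Z=50), In3+ has 46 e⁻ (Z=49), Cd2+ has 46 e⁻ (Z=48), Ag+ has 46 e⁻ (Z=47), Au+ has 78 e⁻ (Z=79). Ge4+ < Sn4+ (same group, period 4 vs 5); Sn4+ < In3+ (both 46 e⁻, Z=50>49); In3+ < Cd2+ (isoelectronic, higher Z=49 is smaller); Cd2+ < Ag+ (both 46 e⁻, Z=48>47); Ag+ < Au+ (same group, 1 shell fewer).

Au+ > Ag+ > Cd2+ > In3+ > Sn4+ > Ge4+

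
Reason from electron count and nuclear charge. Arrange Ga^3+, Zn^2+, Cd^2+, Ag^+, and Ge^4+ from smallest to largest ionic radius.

First list Z and electron count for each: Ge^4+: 28 e⁻, Z=32, Ga^3+: 28 e⁻, Z=31, Zn^2+: 28 e⁻, Z=30, Cd^2+: 46 e⁻, Z=48, Ag^+: 46 e⁻, Z=47. Ge^4+ < Ga^3+ (both 28 e⁻, Z=32>31); Ga^3+ < Zn^2+ (both 28 e⁻, Z=31>30); Zn^2+ < Cd^2+ (same group, period 4 vs 5); Cd^2+ < Ag^+ (isoelectronic, higher Z=48 is smaller).

Ge^4+ < Ga^3+ < Zn^2+ < Cd^2+ < Ag^+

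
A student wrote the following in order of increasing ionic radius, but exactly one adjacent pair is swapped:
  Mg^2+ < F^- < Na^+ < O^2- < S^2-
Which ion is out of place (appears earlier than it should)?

F^-

Check each adjacent pair. F^- and Na^+ are reversed: Na^+ and F^- share 10 electrons; the higher nuclear charge on Na (Z=11) contracts it more, so Na^+ < F^-. No other neighbouring pair contradicts the periodic trends, so F^- is the ion listed too early.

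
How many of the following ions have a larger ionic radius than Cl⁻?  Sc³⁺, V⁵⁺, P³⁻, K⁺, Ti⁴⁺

1

Isoelectronic series (18 e⁻ each). Size is set by nuclear charge: more protons means a smaller ion. V⁵⁺ (Z=23), Ti⁴⁺ (Z=22), Sc³⁺ (Z=21), K⁺ (Z=19), Cl⁻ (Z=17), P³⁻ (Z=15).
Placing each against Cl⁻: smaller — V⁵⁺, Ti⁴⁺, Sc³⁺, K⁺; larger — P³⁻. So 1 is larger.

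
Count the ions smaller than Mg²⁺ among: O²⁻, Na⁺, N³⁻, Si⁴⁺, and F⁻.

1

Each ion has 10 electrons. The ranking follows nuclear charge in reverse — greater Z gives a smaller radius. Si⁴⁺ (Z=14), Mg²⁺ (Z=12), Na⁺ (Z=11), F⁻ (Z=9), O²⁻ (Z=8), N³⁻ (Z=7).
Ordering all of them (including Mg²⁺) by radius gives Si⁴⁺ < Mg²⁺ < Na⁺ < F⁻ < O²⁻ < N³⁻. So 1 is smaller.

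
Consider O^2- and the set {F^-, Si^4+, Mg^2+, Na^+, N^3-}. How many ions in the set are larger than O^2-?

Each ion has 10 electrons. The ranking follows nuclear charge in reverse — greater Z gives a smaller radius. Si^4+ (Z=14), Mg^2+ (Z=12), Na^+ (Z=11), F^- (Z=9), O^2- (Z=8), N^3- (Z=7).
Overall: Si^4+ < Mg^2+ < Na^+ < F^- < O^2- < N^3-. O^2- has 4 below it and 1 above. That's 1.

1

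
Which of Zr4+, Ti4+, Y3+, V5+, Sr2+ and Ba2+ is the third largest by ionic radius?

Y3+

Work out protons and electrons: V5+ has 18 e⁻ (Z=23), Ti4+ has 18 e⁻ (Z=22), Zr4+ has 36 e⁻ (Z=40), Y3+ has 36 e⁻ (Z=39), Sr2+ has 36 e⁻ (Z=38), Ba2+ has 54 e⁻ (Z=56). V5+ < Ti4+ (both 18 e⁻, Z=23>22); Ti4+ < Zr4+ (same group, period 4 vs 5); Zr4+ < Y3+ (isoelectronic, higher Z=40 is smaller); Y3+ < Sr2+ (isoelectronic, higher Z=39 is smaller); Sr2+ < Ba2+ (same group, period 5 vs 6).
So the order is V5+ < Ti4+ < Zr4+ < Y3+ < Sr2+ < Ba2+; the 3rd-largest ion is Y3+.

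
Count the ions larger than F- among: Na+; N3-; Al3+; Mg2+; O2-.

All of these have 10 electrons (isoelectronic). With the same electron cloud, the ion with the most protons pulls it in tightest. Nuclear charges: Al3+ (Z=13), Mg2+ (Z=12), Na+ (Z=11), F- (Z=9), O2- (Z=8), N3- (Z=7). Highest Z is smallest.
Ordering all of them (including F-) by radius gives Al3+ < Mg2+ < Na+ < F- < O2- < N3-. Count: 2.

2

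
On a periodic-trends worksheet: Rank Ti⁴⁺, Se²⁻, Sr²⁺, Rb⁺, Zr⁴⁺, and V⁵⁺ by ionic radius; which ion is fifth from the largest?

Ti⁴⁺

Tabulating Z and e⁻: V⁵⁺ has 18 e⁻ (Z=23), Ti⁴⁺ has 18 e⁻ (Z=22), Zr⁴⁺ has 36 e⁻ (Z=40), Sr²⁺ has 36 e⁻ (Z=38), Rb⁺ has 36 e⁻ (Z=37), Se²⁻ has 36 e⁻ (Z=34). V⁵⁺ < Ti⁴⁺ (isoelectronic, higher Z=23 is smaller); Ti⁴⁺ < Zr⁴⁺ (same group, period 4 vs 5); Zr⁴⁺ < Sr²⁺ (both 36 e⁻, Z=40>38); Sr²⁺ < Rb⁺ (both 36 e⁻, Z=38>37); Rb⁺ < Se²⁻ (both 36 e⁻, Z=37>34).
That gives V⁵⁺ < Ti⁴⁺ < Zr⁴⁺ < Sr²⁺ < Rb⁺ < Se²⁻. From the largest end, number 5 is Ti⁴⁺.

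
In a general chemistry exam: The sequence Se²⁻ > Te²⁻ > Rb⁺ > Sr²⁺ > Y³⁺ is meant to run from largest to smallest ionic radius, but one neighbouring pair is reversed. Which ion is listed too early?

Compare adjacent ions: Se²⁻ and Te²⁻ are in one column with the same charge; the lighter period-4 ion has one fewer shell and is smaller — yet in this decreasing list Se²⁻ sits before Te²⁻. Nothing else is reversed, so Se²⁻ should move one place to the right.

Se²⁻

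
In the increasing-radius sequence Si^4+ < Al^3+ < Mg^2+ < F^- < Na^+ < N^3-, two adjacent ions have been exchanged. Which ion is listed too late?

Compare adjacent ions: Na^+ and F^- share 10 electrons; the higher nuclear charge on Na (Z=11) contracts it more, so Na^+ < F^- — yet in this increasing list F^- sits before Na^+. Nothing else is reversed, so Na^+ should move one place to the left.

Na^+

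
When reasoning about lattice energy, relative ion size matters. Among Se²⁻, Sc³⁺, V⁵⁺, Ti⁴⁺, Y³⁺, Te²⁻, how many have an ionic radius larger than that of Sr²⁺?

First list Z and electron count for each: V⁵⁺ has 18 e⁻ (Z=23), Ti⁴⁺ has 18 e⁻ (Z=22), Sc³⁺ has 18 e⁻ (Z=21), Y³⁺ has 36 e⁻ (Z=39), Sr²⁺ has 36 e⁻ (Z=38), Se²⁻ has 36 e⁻ (Z=34), Te²⁻ has 54 e⁻ (Z=52). V⁵⁺ < Ti⁴⁺ (isoelectronic, higher Z=23 is smaller); Ti⁴⁺ < Sc³⁺ (both 18 e⁻, Z=22>21); Sc³⁺ < Y³⁺ (same group, 1 shell fewer); Y³⁺ < Sr²⁺ (both 36 e⁻, Z=39>38); Sr²⁺ < Se²⁻ (isoelectronic, higher Z=38 is smaller); Se²⁻ < Te²⁻ (same group, period 4 vs 5).
Ordering all of them (including Sr²⁺) by radius gives V⁵⁺ < Ti⁴⁺ < Sc³⁺ < Y³⁺ < Sr²⁺ < Se²⁻ < Te²⁻. That's 2.

2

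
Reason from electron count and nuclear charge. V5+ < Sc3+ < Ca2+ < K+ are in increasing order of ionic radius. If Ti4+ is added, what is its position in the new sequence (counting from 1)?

2

These species are isoelectronic with 18 electrons. The only difference is the number of protons: V5+ (Z=23), Ti4+ (Z=22), Sc3+ (Z=21), Ca2+ (Z=20), K+ (Z=19). The strongest nuclear pull (V5+) gives the smallest ion.
Putting Ti4+ in gives V5+ < Ti4+ < Sc3+ < Ca2+ < K+; it lands at slot 2.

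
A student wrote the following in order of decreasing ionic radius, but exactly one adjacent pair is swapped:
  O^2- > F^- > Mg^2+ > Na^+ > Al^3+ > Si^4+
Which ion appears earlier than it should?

Mg^2+

Scanning neighbour by neighbour, only Mg^2+/Na^+ violates a trend: both have 10 electrons but Z(Mg)=12 > Z(Na)=11, so Mg^2+ should be the smaller of the two. That makes Mg^2+ the one sitting a position early relative to where it belongs.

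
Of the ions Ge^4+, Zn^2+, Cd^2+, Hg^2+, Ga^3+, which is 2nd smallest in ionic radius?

Ga^3+

Ge^4+: 28 e⁻, Z=32, Ga^3+: 28 e⁻, Z=31, Zn^2+: 28 e⁻, Z=30, Cd^2+: 46 e⁻, Z=48, Hg^2+: 78 e⁻, Z=80. Ge^4+ < Ga^3+ (both 28 e⁻, Z=32>31); Ga^3+ < Zn^2+ (both 28 e⁻, Z=31>30); Zn^2+ < Cd^2+ (same group, period 4 vs 5); Cd^2+ < Hg^2+ (same group, 1 shell fewer).
That gives Ge^4+ < Ga^3+ < Zn^2+ < Cd^2+ < Hg^2+. From the smallest end, number 2 is Ga^3+.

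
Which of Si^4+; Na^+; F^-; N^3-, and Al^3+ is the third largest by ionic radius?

Isoelectronic series (10 e⁻ each). Size is set by nuclear charge: more protons means a smaller ion. Si^4+ (Z=14), Al^3+ (Z=13), Na^+ (Z=11), F^- (Z=9), N^3- (Z=7).
Full ascending order: Si^4+ < Al^3+ < Na^+ < F^- < N^3-. Counting from the largest, position 3 is Na^+.

Na^+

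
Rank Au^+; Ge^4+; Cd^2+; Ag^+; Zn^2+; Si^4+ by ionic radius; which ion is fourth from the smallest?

Cd^2+

First list Z and electron count for each: Si^4+ (Z=14, 10 e⁻), Ge^4+ (Z=32, 28 e⁻), Zn^2+ (Z=30, 28 e⁻), Cd^2+ (Z=48, 46 e⁻), Ag^+ (Z=47, 46 e⁻), Au^+ (Z=79, 78 e⁻). Si^4+ < Ge^4+ (same group, 1 shell fewer); Ge^4+ < Zn^2+ (both 28 e⁻, Z=32>30); Zn^2+ < Cd^2+ (same group, period 4 vs 5); Cd^2+ < Ag^+ (isoelectronic, higher Z=48 is smaller); Ag^+ < Au^+ (same group, 1 shell fewer).
That gives Si^4+ < Ge^4+ < Zn^2+ < Cd^2+ < Ag^+ < Au^+. From the smallest end, number 4 is Cd^2+.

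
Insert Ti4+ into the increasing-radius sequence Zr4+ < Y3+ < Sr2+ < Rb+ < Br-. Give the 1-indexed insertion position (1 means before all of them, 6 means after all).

Electron counts and nuclear charges: Ti4+ has 18 e⁻ (Z=22), Zr4+ has 36 e⁻ (Z=40), Y3+ has 36 e⁻ (Z=39), Sr2+ has 36 e⁻ (Z=38), Rb+ has 36 e⁻ (Z=37), Br- has 36 e⁻ (Z=35). Ti4+ < Zr4+ (same group, 1 shell fewer); Zr4+ < Y3+ (both 36 e⁻, Z=40>39); Y3+ < Sr2+ (isoelectronic, higher Z=39 is smaller); Sr2+ < Rb+ (isoelectronic, higher Z=38 is smaller); Rb+ < Br- (isoelectronic, higher Z=37 is smaller).
The complete sequence is Ti4+ < Zr4+ < Y3+ < Sr2+ < Rb+ < Br-. Ti4+ sits at position 1.

1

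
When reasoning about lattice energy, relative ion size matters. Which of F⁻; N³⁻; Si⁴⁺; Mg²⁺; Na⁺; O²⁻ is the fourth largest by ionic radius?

Each ion has 10 electrons. The ranking follows nuclear charge in reverse — greater Z gives a smaller radius. Si⁴⁺ (Z=14), Mg²⁺ (Z=12), Na⁺ (Z=11), F⁻ (Z=9), O²⁻ (Z=8), N³⁻ (Z=7).
Full ascending order: Si⁴⁺ < Mg²⁺ < Na⁺ < F⁻ < O²⁻ < N³⁻. Counting from the largest, position 4 is Na⁺.

Na⁺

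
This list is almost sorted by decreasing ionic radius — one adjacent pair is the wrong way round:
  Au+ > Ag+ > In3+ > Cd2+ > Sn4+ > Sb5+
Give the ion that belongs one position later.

In3+

Compare adjacent ions: In3+ and Cd2+ share 46 electrons; the higher nuclear charge on In (Z=49) contracts it more, so In3+ < Cd2+ — yet in this decreasing list In3+ sits before Cd2+. Nothing else is reversed, so In3+ should move one place to the right.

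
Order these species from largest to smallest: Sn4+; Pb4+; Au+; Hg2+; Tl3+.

First list Z and electron count for each: Sn4+ (Z=50, 46 e⁻), Pb4+ (Z=82, 78 e⁻), Tl3+ (Z=81, 78 e⁻), Hg2+ (Z=80, 78 e⁻), Au+ (Z=79, 78 e⁻). Sn4+ < Pb4+ (same group, 1 shell fewer); Pb4+ < Tl3+ (isoelectronic, higher Z=82 is smaller); Tl3+ < Hg2+ (isoelectronic, higher Z=81 is smaller); Hg2+ < Au+ (isoelectronic, higher Z=80 is smaller).

Au+ > Hg2+ > Tl3+ > Pb4+ > Sn4+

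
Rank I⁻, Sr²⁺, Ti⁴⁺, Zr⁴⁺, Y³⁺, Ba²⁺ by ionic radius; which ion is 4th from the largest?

Tabulating Z and e⁻: Ti⁴⁺ has 18 e⁻ (Z=22), Zr⁴⁺ has 36 e⁻ (Z=40), Y³⁺ has 36 e⁻ (Z=39), Sr²⁺ has 36 e⁻ (Z=38), Ba²⁺ has 54 e⁻ (Z=56), I⁻ has 54 e⁻ (Z=53). Ti⁴⁺ < Zr⁴⁺ (same group, period 4 vs 5); Zr⁴⁺ < Y³⁺ (isoelectronic, higher Z=40 is smaller); Y³⁺ < Sr²⁺ (isoelectronic, higher Z=39 is smaller); Sr²⁺ < Ba²⁺ (same group, 1 shell fewer); Ba²⁺ < I⁻ (both 54 e⁻, Z=56>53).
That gives Ti⁴⁺ < Zr⁴⁺ < Y³⁺ < Sr²⁺ < Ba²⁺ < I⁻. From the largest end, number 4 is Y³⁺.

Y³⁺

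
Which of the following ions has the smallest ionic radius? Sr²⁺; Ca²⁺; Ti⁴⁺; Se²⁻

Tabulating Z and e⁻: Ti⁴⁺ (Z=22, 18 e⁻), Ca²⁺ (Z=20, 18 e⁻), Sr²⁺ (Z=38, 36 e⁻), Se²⁻ (Z=34, 36 e⁻). Ti⁴⁺ < Ca²⁺ (isoelectronic, higher Z=22 is smaller); Ca²⁺ < Sr²⁺ (same group, period 4 vs 5); Sr²⁺ < Se²⁻ (isoelectronic, higher Z=38 is smaller).

Ti⁴⁺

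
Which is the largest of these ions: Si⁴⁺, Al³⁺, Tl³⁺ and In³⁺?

Tl³⁺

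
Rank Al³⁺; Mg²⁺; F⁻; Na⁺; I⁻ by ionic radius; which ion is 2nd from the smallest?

Electron counts and nuclear charges: Al³⁺ (Z=13, 10 e⁻), Mg²⁺ (Z=12, 10 e⁻), Na⁺ (Z=11, 10 e⁻), F⁻ (Z=9, 10 e⁻), I⁻ (Z=53, 54 e⁻). Al³⁺ < Mg²⁺ (both 10 e⁻, Z=13>12); Mg²⁺ < Na⁺ (isoelectronic, higher Z=12 is smaller); Na⁺ < F⁻ (isoelectronic, higher Z=11 is smaller); F⁻ < I⁻ (same group, period 2 vs 5).
Ordering: Al³⁺ < Mg²⁺ < Na⁺ < F⁻ < I⁻. The 2nd smallest is Mg²⁺.

Mg²⁺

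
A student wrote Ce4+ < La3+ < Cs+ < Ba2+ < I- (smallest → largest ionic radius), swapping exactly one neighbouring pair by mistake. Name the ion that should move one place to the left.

Ba2+

Scanning neighbour by neighbour, only Cs+/Ba2+ violates a trend: they are isoelectronic (54 e⁻) and Ba has more protons than Cs (56 vs 55), making Ba2+ smaller. That makes Ba2+ the one sitting a position late relative to where it belongs.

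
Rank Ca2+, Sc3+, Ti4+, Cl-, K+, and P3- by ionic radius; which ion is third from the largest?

K+

All of these have 18 electrons (isoelectronic). With the same electron cloud, the ion with the most protons pulls it in tightest. Nuclear charges: Ti4+ (Z=22), Sc3+ (Z=21), Ca2+ (Z=20), K+ (Z=19), Cl- (Z=17), P3- (Z=15). Highest Z is smallest.
Ordering: Ti4+ < Sc3+ < Ca2+ < K+ < Cl- < P3-. The third largest is K+.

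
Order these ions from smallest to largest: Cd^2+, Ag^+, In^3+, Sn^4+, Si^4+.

Tabulating Z and e⁻: Si^4+ has 10 e⁻ (Z=14), Sn^4+ has 46 e⁻ (Z=50), In^3+ has 46 e⁻ (Z=49), Cd^2+ has 46 e⁻ (Z=48), Ag^+ has 46 e⁻ (Z=47). Si^4+ < Sn^4+ (same group, period 3 vs 5); Sn^4+ < In^3+ (isoelectronic, higher Z=50 is smaller); In^3+ < Cd^2+ (both 46 e⁻, Z=49>48); Cd^2+ < Ag^+ (isoelectronic, higher Z=48 is smaller).

Si^4+ < Sn^4+ < In^3+ < Cd^2+ < Ag^+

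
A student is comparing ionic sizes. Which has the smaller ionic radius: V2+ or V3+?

These are all V ions. Removing more electrons (higher positive charge) pulls the remaining electrons in closer, so V3+ is smallest and V2+ is largest.

V3+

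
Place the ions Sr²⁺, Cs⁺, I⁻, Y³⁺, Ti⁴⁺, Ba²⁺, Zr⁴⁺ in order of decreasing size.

I⁻ > Cs⁺ > Ba²⁺ > Sr²⁺ > Y³⁺ > Zr⁴⁺ > Ti⁴⁺

First list Z and electron count for each: Ti⁴⁺: 18 e⁻, Z=22, Zr⁴⁺: 36 e⁻, Z=40, Y³⁺: 36 e⁻, Z=39, Sr²⁺: 36 e⁻, Z=38, Ba²⁺: 54 e⁻, Z=56, Cs⁺: 54 e⁻, Z=55, I⁻: 54 e⁻, Z=53. Ti⁴⁺ < Zr⁴⁺ (same group, period 4 vs 5); Zr⁴⁺ < Y³⁺ (isoelectronic, higher Z=40 is smaller); Y³⁺ < Sr²⁺ (both 36 e⁻, Z=39>38); Sr²⁺ < Ba²⁺ (same group, period 5 vs 6); Ba²⁺ < Cs⁺ (isoelectronic, higher Z=56 is smaller); Cs⁺ < I⁻ (both 54 e⁻, Z=55>53).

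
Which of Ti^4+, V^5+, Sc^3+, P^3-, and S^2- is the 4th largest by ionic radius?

Isoelectronic series (18 e⁻ each). Size is set by nuclear charge: more protons means a smaller ion. V^5+ (Z=23), Ti^4+ (Z=22), Sc^3+ (Z=21), S^2- (Z=16), P^3- (Z=15).
Full ascending order: V^5+ < Ti^4+ < Sc^3+ < S^2- < P^3-. Counting from the largest, position 4 is Ti^4+.

Ti^4+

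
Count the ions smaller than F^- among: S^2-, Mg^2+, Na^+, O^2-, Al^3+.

3

Tabulating Z and e⁻: Al^3+ (Z=13, 10 e⁻), Mg^2+ (Z=12, 10 e⁻), Na^+ (Z=11, 10 e⁻), F^- (Z=9, 10 e⁻), O^2- (Z=8, 10 e⁻), S^2- (Z=16, 18 e⁻). Al^3+ < Mg^2+ (isoelectronic, higher Z=13 is smaller); Mg^2+ < Na^+ (both 10 e⁻, Z=12>11); Na^+ < F^- (isoelectronic, higher Z=11 is smaller); F^- < O^2- (both 10 e⁻, Z=9>8); O^2- < S^2- (same group, period 2 vs 3).
Relative to F^-, the ions that are smaller are Al^3+, Mg^2+, Na^+. Count: 3.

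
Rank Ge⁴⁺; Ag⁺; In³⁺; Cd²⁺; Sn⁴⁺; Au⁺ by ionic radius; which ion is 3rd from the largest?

Cd²⁺

First list Z and electron count for each: Ge⁴⁺ (Z=32, 28 e⁻), Sn⁴⁺ (Z=50, 46 e⁻), In³⁺ (Z=49, 46 e⁻), Cd²⁺ (Z=48, 46 e⁻), Ag⁺ (Z=47, 46 e⁻), Au⁺ (Z=79, 78 e⁻). Ge⁴⁺ < Sn⁴⁺ (same group, 1 shell fewer); Sn⁴⁺ < In³⁺ (isoelectronic, higher Z=50 is smaller); In³⁺ < Cd²⁺ (both 46 e⁻, Z=49>48); Cd²⁺ < Ag⁺ (isoelectronic, higher Z=48 is smaller); Ag⁺ < Au⁺ (same group, period 5 vs 6).
Ordering: Ge⁴⁺ < Sn⁴⁺ < In³⁺ < Cd²⁺ < Ag⁺ < Au⁺. The 3rd largest is Cd²⁺.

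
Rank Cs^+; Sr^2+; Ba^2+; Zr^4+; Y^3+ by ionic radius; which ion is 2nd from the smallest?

Y^3+

Tabulating Z and e⁻: Zr^4+: 36 e⁻, Z=40, Y^3+: 36 e⁻, Z=39, Sr^2+: 36 e⁻, Z=38, Ba^2+: 54 e⁻, Z=56, Cs^+: 54 e⁻, Z=55. Zr^4+ < Y^3+ (isoelectronic, higher Z=40 is smaller); Y^3+ < Sr^2+ (isoelectronic, higher Z=39 is smaller); Sr^2+ < Ba^2+ (same group, 1 shell fewer); Ba^2+ < Cs^+ (both 54 e⁻, Z=56>55).
That gives Zr^4+ < Y^3+ < Sr^2+ < Ba^2+ < Cs^+. From the smallest end, number 2 is Y^3+.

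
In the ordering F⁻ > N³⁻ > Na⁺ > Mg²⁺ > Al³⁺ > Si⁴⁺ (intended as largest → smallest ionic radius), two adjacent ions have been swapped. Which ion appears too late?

The pair F⁻, N³⁻ is the wrong way round — they are isoelectronic (10 e⁻) and F has more protons than N (9 vs 7), making F⁻ smaller. All other adjacent pairs agree with periodic trends, so N³⁻ is the misplaced ion.

N³⁻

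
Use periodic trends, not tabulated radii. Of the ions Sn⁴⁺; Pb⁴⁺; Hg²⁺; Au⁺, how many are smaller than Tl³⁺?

2

Work out protons and electrons: Sn⁴⁺ has 46 e⁻ (Z=50), Pb⁴⁺ has 78 e⁻ (Z=82), Tl³⁺ has 78 e⁻ (Z=81), Hg²⁺ has 78 e⁻ (Z=80), Au⁺ has 78 e⁻ (Z=79). Sn⁴⁺ < Pb⁴⁺ (same group, period 5 vs 6); Pb⁴⁺ < Tl³⁺ (isoelectronic, higher Z=82 is smaller); Tl³⁺ < Hg²⁺ (both 78 e⁻, Z=81>80); Hg²⁺ < Au⁺ (isoelectronic, higher Z=80 is smaller).
Ordering all of them (including Tl³⁺) by radius gives Sn⁴⁺ < Pb⁴⁺ < Tl³⁺ < Hg²⁺ < Au⁺. So 2 are smaller.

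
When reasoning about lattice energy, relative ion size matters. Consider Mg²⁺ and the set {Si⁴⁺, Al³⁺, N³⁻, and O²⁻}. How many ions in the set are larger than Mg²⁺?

2

Each ion has 10 electrons. The ranking follows nuclear charge in reverse — greater Z gives a smaller radius. Si⁴⁺ (Z=14), Al³⁺ (Z=13), Mg²⁺ (Z=12), O²⁻ (Z=8), N³⁻ (Z=7).
Ordering all of them (including Mg²⁺) by radius gives Si⁴⁺ < Al³⁺ < Mg²⁺ < O²⁻ < N³⁻. So 2 are larger.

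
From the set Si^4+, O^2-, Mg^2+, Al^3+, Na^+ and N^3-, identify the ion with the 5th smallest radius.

O^2-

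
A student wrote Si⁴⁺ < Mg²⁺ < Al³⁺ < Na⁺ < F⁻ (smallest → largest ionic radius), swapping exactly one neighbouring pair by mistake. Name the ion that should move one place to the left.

Al³⁺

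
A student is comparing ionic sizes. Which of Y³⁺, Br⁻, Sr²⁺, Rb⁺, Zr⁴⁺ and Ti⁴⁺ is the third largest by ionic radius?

Work out protons and electrons: Ti⁴⁺: 18 e⁻, Z=22, Zr⁴⁺: 36 e⁻, Z=40, Y³⁺: 36 e⁻, Z=39, Sr²⁺: 36 e⁻, Z=38, Rb⁺: 36 e⁻, Z=37, Br⁻: 36 e⁻, Z=35. Ti⁴⁺ < Zr⁴⁺ (same group, period 4 vs 5); Zr⁴⁺ < Y³⁺ (both 36 e⁻, Z=40>39); Y³⁺ < Sr²⁺ (isoelectronic, higher Z=39 is smaller); Sr²⁺ < Rb⁺ (isoelectronic, higher Z=38 is smaller); Rb⁺ < Br⁻ (both 36 e⁻, Z=37>35).
That gives Ti⁴⁺ < Zr⁴⁺ < Y³⁺ < Sr²⁺ < Rb⁺ < Br⁻. From the largest end, number 3 is Sr²⁺.

Sr²⁺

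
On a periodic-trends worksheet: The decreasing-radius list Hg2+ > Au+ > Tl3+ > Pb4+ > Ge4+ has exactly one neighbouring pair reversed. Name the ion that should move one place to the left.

Scanning neighbour by neighbour, only Hg2+/Au+ violates a trend: they are isoelectronic (78 e⁻) and Hg has more protons than Au (80 vs 79), making Hg2+ smaller. That makes Au+ the one sitting a position late relative to where it belongs.

Au+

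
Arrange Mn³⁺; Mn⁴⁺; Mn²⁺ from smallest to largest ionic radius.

Mn⁴⁺ < Mn³⁺ < Mn²⁺

For a single element, ionic radius drops as positive charge rises — Mn⁴⁺ < Mn²⁺.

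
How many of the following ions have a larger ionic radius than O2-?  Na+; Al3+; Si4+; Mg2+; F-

0

Isoelectronic series (10 e⁻ each). Size is set by nuclear charge: more protons means a smaller ion. Si4+ (Z=14), Al3+ (Z=13), Mg2+ (Z=12), Na+ (Z=11), F- (Z=9), O2- (Z=8).
Placing each against O2-: smaller — Si4+, Al3+, Mg2+, Na+, F-; larger — none. That's 0.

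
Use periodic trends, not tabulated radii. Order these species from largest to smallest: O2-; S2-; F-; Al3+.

Work out protons and electrons: Al3+: 10 e⁻, Z=13, F-: 10 e⁻, Z=9, O2-: 10 e⁻, Z=8, S2-: 18 e⁻, Z=16. Al3+ < F- (isoelectronic, higher Z=13 is smaller); F- < O2- (isoelectronic, higher Z=9 is smaller); O2- < S2- (same group, 1 shell fewer).

S2- > O2- > F- > Al3+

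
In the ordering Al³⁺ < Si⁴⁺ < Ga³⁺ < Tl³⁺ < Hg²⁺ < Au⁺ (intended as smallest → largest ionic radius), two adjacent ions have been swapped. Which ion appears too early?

Al³⁺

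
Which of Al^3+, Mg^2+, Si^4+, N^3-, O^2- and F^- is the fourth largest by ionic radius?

Mg^2+

These species are isoelectronic with 10 electrons. The only difference is the number of protons: Si^4+ (Z=14), Al^3+ (Z=13), Mg^2+ (Z=12), F^- (Z=9), O^2- (Z=8), N^3- (Z=7). The strongest nuclear pull (Si^4+) gives the smallest ion.
Ordering: Si^4+ < Al^3+ < Mg^2+ < F^- < O^2- < N^3-. The fourth largest is Mg^2+.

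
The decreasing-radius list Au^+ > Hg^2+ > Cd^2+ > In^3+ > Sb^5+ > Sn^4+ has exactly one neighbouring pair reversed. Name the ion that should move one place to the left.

Compare adjacent ions: both have 46 electrons but Z(Sb)=51 > Z(Sn)=50, so Sb^5+ should be the smaller of the two — yet in this decreasing list Sb^5+ sits before Sn^4+. Nothing else is reversed, so Sn^4+ should move one place to the left.

Sn^4+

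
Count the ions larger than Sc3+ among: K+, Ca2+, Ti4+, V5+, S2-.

3

Each ion has 18 electrons. The ranking follows nuclear charge in reverse — greater Z gives a smaller radius. V5+ (Z=23), Ti4+ (Z=22), Sc3+ (Z=21), Ca2+ (Z=20), K+ (Z=19), S2- (Z=16).
Placing each against Sc3+: smaller — V5+, Ti4+; larger — Ca2+, K+, S2-. That's 3.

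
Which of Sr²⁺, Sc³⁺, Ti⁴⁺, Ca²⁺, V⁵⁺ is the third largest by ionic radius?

Sc³⁺

Tabulating Z and e⁻: V⁵⁺: 18 e⁻, Z=23, Ti⁴⁺: 18 e⁻, Z=22, Sc³⁺: 18 e⁻, Z=21, Ca²⁺: 18 e⁻, Z=20, Sr²⁺: 36 e⁻, Z=38. V⁵⁺ < Ti⁴⁺ (isoelectronic, higher Z=23 is smaller); Ti⁴⁺ < Sc³⁺ (both 18 e⁻, Z=22>21); Sc³⁺ < Ca²⁺ (both 18 e⁻, Z=21>20); Ca²⁺ < Sr²⁺ (same group, period 4 vs 5).
Full ascending order: V⁵⁺ < Ti⁴⁺ < Sc³⁺ < Ca²⁺ < Sr²⁺. Counting from the largest, position 3 is Sc³⁺.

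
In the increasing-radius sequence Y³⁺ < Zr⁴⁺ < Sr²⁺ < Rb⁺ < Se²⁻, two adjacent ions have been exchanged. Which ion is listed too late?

Scanning neighbour by neighbour, only Y³⁺/Zr⁴⁺ violates a trend: they are isoelectronic (36 e⁻) and Zr has more protons than Y (40 vs 39), making Zr⁴⁺ smaller. That makes Zr⁴⁺ the one sitting a position late relative to where it belongs.

Zr⁴⁺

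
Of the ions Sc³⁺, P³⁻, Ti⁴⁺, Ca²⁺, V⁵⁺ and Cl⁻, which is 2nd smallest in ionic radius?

Each ion has 18 electrons. The ranking follows nuclear charge in reverse — greater Z gives a smaller radius. V⁵⁺ (Z=23), Ti⁴⁺ (Z=22), Sc³⁺ (Z=21), Ca²⁺ (Z=20), Cl⁻ (Z=17), P³⁻ (Z=15).
That gives V⁵⁺ < Ti⁴⁺ < Sc³⁺ < Ca²⁺ < Cl⁻ < P³⁻. From the smallest end, number 2 is Ti⁴⁺.

Ti⁴⁺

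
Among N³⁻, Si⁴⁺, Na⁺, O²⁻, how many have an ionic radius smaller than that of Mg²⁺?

Isoelectronic series (10 e⁻ each). Size is set by nuclear charge: more protons means a smaller ion. Si⁴⁺ (Z=14), Mg²⁺ (Z=12), Na⁺ (Z=11), O²⁻ (Z=8), N³⁻ (Z=7).
Overall: Si⁴⁺ < Mg²⁺ < Na⁺ < O²⁻ < N³⁻. Mg²⁺ has 1 below it and 3 above. That's 1.

1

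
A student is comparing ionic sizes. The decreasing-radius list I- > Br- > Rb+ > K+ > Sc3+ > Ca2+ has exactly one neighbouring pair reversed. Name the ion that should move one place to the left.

Ca2+

Compare adjacent ions: they are isoelectronic (18 e⁻) and Sc has more protons than Ca (21 vs 20), making Sc3+ smaller — yet in this decreasing list Sc3+ sits before Ca2+. Nothing else is reversed, so Ca2+ should move one place to the left.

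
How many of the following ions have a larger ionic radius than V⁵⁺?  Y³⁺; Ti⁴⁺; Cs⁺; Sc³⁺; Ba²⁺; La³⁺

V⁵⁺ (Z=23, 18 e⁻), Ti⁴⁺ (Z=22, 18 e⁻), Sc³⁺ (Z=21, 18 e⁻), Y³⁺ (Z=39, 36 e⁻), La³⁺ (Z=57, 54 e⁻), Ba²⁺ (Z=56, 54 e⁻), Cs⁺ (Z=55, 54 e⁻). V⁵⁺ < Ti⁴⁺ (both 18 e⁻, Z=23>22); Ti⁴⁺ < Sc³⁺ (isoelectronic, higher Z=22 is smaller); Sc³⁺ < Y³⁺ (same group, 1 shell fewer); Y³⁺ < La³⁺ (same group, 1 shell fewer); La³⁺ < Ba²⁺ (both 54 e⁻, Z=57>56); Ba²⁺ < Cs⁺ (both 54 e⁻, Z=56>55).
Relative to V⁵⁺, the ions that are larger are Ti⁴⁺, Sc³⁺, Y³⁺, La³⁺, Ba²⁺, Cs⁺. Count: 6.

6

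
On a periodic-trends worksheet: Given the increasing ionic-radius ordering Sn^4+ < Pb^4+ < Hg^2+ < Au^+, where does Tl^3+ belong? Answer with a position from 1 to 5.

3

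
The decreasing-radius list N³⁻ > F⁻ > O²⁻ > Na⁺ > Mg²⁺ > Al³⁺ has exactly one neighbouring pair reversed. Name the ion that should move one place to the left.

O²⁻

Check each adjacent pair. F⁻ and O²⁻ are reversed: they are isoelectronic (10 e⁻) and F has more protons than O (9 vs 8), making F⁻ smaller. No other neighbouring pair contradicts the periodic trends, so O²⁻ is the ion listed too late.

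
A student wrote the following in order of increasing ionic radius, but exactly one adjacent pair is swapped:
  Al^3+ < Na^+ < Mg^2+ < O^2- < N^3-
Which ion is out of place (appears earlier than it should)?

Na^+

Compare adjacent ions: both have 10 electrons but Z(Mg)=12 > Z(Na)=11, so Mg^2+ should be the smaller of the two — yet in this increasing list Na^+ sits before Mg^2+. Nothing else is reversed, so Na^+ should move one place to the right.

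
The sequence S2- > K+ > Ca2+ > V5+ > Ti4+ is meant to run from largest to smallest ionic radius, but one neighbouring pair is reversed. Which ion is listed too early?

V5+

Check each adjacent pair. V5+ and Ti4+ are reversed: both have 18 electrons but Z(V)=23 > Z(Ti)=22, so V5+ should be the smaller of the two. No other neighbouring pair contradicts the periodic trends, so V5+ is the ion listed too early.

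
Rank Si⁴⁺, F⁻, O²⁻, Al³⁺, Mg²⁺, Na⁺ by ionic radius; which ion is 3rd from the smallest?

Isoelectronic series (10 e⁻ each). Size is set by nuclear charge: more protons means a smaller ion. Si⁴⁺ (Z=14), Al³⁺ (Z=13), Mg²⁺ (Z=12), Na⁺ (Z=11), F⁻ (Z=9), O²⁻ (Z=8).
That gives Si⁴⁺ < Al³⁺ < Mg²⁺ < Na⁺ < F⁻ < O²⁻. From the smallest end, number 3 is Mg²⁺.

Mg²⁺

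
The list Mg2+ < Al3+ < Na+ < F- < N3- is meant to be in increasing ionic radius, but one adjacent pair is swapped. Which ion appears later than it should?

Al3+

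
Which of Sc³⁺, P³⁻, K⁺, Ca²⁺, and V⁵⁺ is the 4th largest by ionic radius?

Sc³⁺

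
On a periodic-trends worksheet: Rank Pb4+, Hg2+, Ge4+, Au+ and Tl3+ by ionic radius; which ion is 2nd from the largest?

First list Z and electron count for each: Ge4+ (Z=32, 28 e⁻), Pb4+ (Z=82, 78 e⁻), Tl3+ (Z=81, 78 e⁻), Hg2+ (Z=80, 78 e⁻), Au+ (Z=79, 78 e⁻). Ge4+ < Pb4+ (same group, 2 shells fewer); Pb4+ < Tl3+ (both 78 e⁻, Z=82>81); Tl3+ < Hg2+ (isoelectronic, higher Z=81 is smaller); Hg2+ < Au+ (both 78 e⁻, Z=80>79).
Ordering: Ge4+ < Pb4+ < Tl3+ < Hg2+ < Au+. The 2nd largest is Hg2+.

Hg2+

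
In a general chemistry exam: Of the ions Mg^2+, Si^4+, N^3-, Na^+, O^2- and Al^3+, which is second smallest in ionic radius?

These species are isoelectronic with 10 electrons. The only difference is the number of protons: Si^4+ (Z=14), Al^3+ (Z=13), Mg^2+ (Z=12), Na^+ (Z=11), O^2- (Z=8), N^3- (Z=7). The strongest nuclear pull (Si^4+) gives the smallest ion.
Full ascending order: Si^4+ < Al^3+ < Mg^2+ < Na^+ < O^2- < N^3-. Counting from the smallest, position 2 is Al^3+.

Al^3+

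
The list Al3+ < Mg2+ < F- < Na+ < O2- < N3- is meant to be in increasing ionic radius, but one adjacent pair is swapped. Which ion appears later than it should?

Check each adjacent pair. F- and Na+ are reversed: they are isoelectronic (10 e⁻) and Na has more protons than F (11 vs 9), making Na+ smaller. No other neighbouring pair contradicts the periodic trends, so Na+ is the ion listed too late.

Na+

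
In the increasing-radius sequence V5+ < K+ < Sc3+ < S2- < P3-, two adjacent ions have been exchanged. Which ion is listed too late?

Check each adjacent pair. K+ and Sc3+ are reversed: Sc3+ and K+ share 18 electrons; the higher nuclear charge on Sc (Z=21) contracts it more, so Sc3+ < K+. No other neighbouring pair contradicts the periodic trends, so Sc3+ is the ion listed too late.

Sc3+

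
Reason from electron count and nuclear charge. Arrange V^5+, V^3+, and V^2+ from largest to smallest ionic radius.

V^2+ > V^3+ > V^5+

For a single element, ionic radius drops as positive charge rises — V^5+ < V^2+.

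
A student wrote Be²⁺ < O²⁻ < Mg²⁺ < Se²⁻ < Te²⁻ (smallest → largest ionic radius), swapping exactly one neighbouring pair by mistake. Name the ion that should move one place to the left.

Mg²⁺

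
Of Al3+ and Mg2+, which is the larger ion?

Mg2+

Isoelectronic series (10 e⁻ each). Size is set by nuclear charge: more protons means a smaller ion. Al3+ (Z=13), Mg2+ (Z=12).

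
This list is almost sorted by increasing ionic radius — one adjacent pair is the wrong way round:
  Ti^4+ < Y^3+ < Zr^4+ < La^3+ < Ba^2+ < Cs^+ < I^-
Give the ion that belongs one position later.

Check each adjacent pair. Y^3+ and Zr^4+ are reversed: both have 36 electrons but Z(Zr)=40 > Z(Y)=39, so Zr^4+ should be the smaller of the two. No other neighbouring pair contradicts the periodic trends, so Y^3+ is the ion listed too early.

Y^3+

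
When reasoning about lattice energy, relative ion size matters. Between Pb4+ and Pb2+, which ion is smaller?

Pb4+

Same element, different charge: the more highly charged cation has fewer electrons and a greater effective nuclear charge per electron, making Pb4+ the smallest.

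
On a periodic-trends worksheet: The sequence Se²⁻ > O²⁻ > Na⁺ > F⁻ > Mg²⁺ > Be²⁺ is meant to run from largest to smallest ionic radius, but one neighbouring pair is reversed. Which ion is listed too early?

Na⁺

Scanning neighbour by neighbour, only Na⁺/F⁻ violates a trend: they are isoelectronic (10 e⁻) and Na has more protons than F (11 vs 9), making Na⁺ smaller. That makes Na⁺ the one sitting a position early relative to where it belongs.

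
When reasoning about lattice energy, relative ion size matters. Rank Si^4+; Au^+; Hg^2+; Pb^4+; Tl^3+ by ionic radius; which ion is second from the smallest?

Pb^4+

Electron counts and nuclear charges: Si^4+ (Z=14, 10 e⁻), Pb^4+ (Z=82, 78 e⁻), Tl^3+ (Z=81, 78 e⁻), Hg^2+ (Z=80, 78 e⁻), Au^+ (Z=79, 78 e⁻). Si^4+ < Pb^4+ (same group, 3 shells fewer); Pb^4+ < Tl^3+ (isoelectronic, higher Z=82 is smaller); Tl^3+ < Hg^2+ (isoelectronic, higher Z=81 is smaller); Hg^2+ < Au^+ (isoelectronic, higher Z=80 is smaller).
Full ascending order: Si^4+ < Pb^4+ < Tl^3+ < Hg^2+ < Au^+. Counting from the smallest, position 2 is Pb^4+.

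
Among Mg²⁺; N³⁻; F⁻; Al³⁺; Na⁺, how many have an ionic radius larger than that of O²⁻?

These species are isoelectronic with 10 electrons. The only difference is the number of protons: Al³⁺ (Z=13), Mg²⁺ (Z=12), Na⁺ (Z=11), F⁻ (Z=9), O²⁻ (Z=8), N³⁻ (Z=7). The strongest nuclear pull (Al³⁺) gives the smallest ion.
Ordering all of them (including O²⁻) by radius gives Al³⁺ < Mg²⁺ < Na⁺ < F⁻ < O²⁻ < N³⁻. That's 1.

1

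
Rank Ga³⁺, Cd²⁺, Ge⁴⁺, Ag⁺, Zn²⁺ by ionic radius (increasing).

Electron counts and nuclear charges: Ge⁴⁺ (Z=32, 28 e⁻), Ga³⁺ (Z=31, 28 e⁻), Zn²⁺ (Z=30, 28 e⁻), Cd²⁺ (Z=48, 46 e⁻), Ag⁺ (Z=47, 46 e⁻). Ge⁴⁺ < Ga³⁺ (isoelectronic, higher Z=32 is smaller); Ga³⁺ < Zn²⁺ (isoelectronic, higher Z=31 is smaller); Zn²⁺ < Cd²⁺ (same group, 1 shell fewer); Cd²⁺ < Ag⁺ (both 46 e⁻, Z=48>47).

Ge⁴⁺ < Ga³⁺ < Zn²⁺ < Cd²⁺ < Ag⁺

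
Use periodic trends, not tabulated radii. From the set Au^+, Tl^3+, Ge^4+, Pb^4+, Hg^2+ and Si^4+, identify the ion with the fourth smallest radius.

Tl^3+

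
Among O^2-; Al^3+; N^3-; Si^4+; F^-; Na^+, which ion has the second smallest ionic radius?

These species are isoelectronic with 10 electrons. The only difference is the number of protons: Si^4+ (Z=14), Al^3+ (Z=13), Na^+ (Z=11), F^- (Z=9), O^2- (Z=8), N^3- (Z=7). The strongest nuclear pull (Si^4+) gives the smallest ion.
Full ascending order: Si^4+ < Al^3+ < Na^+ < F^- < O^2- < N^3-. Counting from the smallest, position 2 is Al^3+.

Al^3+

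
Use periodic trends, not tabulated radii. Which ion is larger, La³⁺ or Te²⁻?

Te²⁻

Each ion has 54 electrons. The ranking follows nuclear charge in reverse — greater Z gives a smaller radius. La³⁺ (Z=57), Te²⁻ (Z=52).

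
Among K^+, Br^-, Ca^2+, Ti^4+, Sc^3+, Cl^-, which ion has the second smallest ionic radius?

Sc^3+

Ti^4+: 18 e⁻, Z=22, Sc^3+: 18 e⁻, Z=21, Ca^2+: 18 e⁻, Z=20, K^+: 18 e⁻, Z=19, Cl^-: 18 e⁻, Z=17, Br^-: 36 e⁻, Z=35. Ti^4+ < Sc^3+ (isoelectronic, higher Z=22 is smaller); Sc^3+ < Ca^2+ (isoelectronic, higher Z=21 is smaller); Ca^2+ < K^+ (both 18 e⁻, Z=20>19); K^+ < Cl^- (isoelectronic, higher Z=19 is smaller); Cl^- < Br^- (same group, period 3 vs 4).
That gives Ti^4+ < Sc^3+ < Ca^2+ < K^+ < Cl^- < Br^-. From the smallest end, number 2 is Sc^3+.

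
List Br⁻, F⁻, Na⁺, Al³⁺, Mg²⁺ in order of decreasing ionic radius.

Br⁻ > F⁻ > Na⁺ > Mg²⁺ > Al³⁺

Al³⁺: 10 e⁻, Z=13, Mg²⁺: 10 e⁻, Z=12, Na⁺: 10 e⁻, Z=11, F⁻: 10 e⁻, Z=9, Br⁻: 36 e⁻, Z=35. Al³⁺ < Mg²⁺ (isoelectronic, higher Z=13 is smaller); Mg²⁺ < Na⁺ (isoelectronic, higher Z=12 is smaller); Na⁺ < F⁻ (both 10 e⁻, Z=11>9); F⁻ < Br⁻ (same group, period 2 vs 4).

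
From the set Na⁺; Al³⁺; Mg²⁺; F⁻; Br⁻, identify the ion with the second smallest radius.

Al³⁺ has 10 e⁻ (Z=13), Mg²⁺ has 10 e⁻ (Z=12), Na⁺ has 10 e⁻ (Z=11), F⁻ has 10 e⁻ (Z=9), Br⁻ has 36 e⁻ (Z=35). Al³⁺ < Mg²⁺ (isoelectronic, higher Z=13 is smaller); Mg²⁺ < Na⁺ (both 10 e⁻, Z=12>11); Na⁺ < F⁻ (both 10 e⁻, Z=11>9); F⁻ < Br⁻ (same group, 2 shells fewer).
So the order is Al³⁺ < Mg²⁺ < Na⁺ < F⁻ < Br⁻; the 2nd-smallest ion is Mg²⁺.

Mg²⁺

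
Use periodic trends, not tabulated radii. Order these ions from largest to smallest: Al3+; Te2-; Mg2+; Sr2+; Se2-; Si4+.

Si4+ (Z=14, 10 e⁻), Al3+ (Z=13, 10 e⁻), Mg2+ (Z=12, 10 e⁻), Sr2+ (Z=38, 36 e⁻), Se2- (Z=34, 36 e⁻), Te2- (Z=52, 54 e⁻). Si4+ < Al3+ (isoelectronic, higher Z=14 is smaller); Al3+ < Mg2+ (both 10 e⁻, Z=13>12); Mg2+ < Sr2+ (same group, period 3 vs 5); Sr2+ < Se2- (both 36 e⁻, Z=38>34); Se2- < Te2- (same group, 1 shell fewer).

Te2- > Se2- > Sr2+ > Mg2+ > Al3+ > Si4+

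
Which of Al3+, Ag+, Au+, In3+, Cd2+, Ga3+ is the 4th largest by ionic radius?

Work out protons and electrons: Al3+ (Z=13, 10 e⁻), Ga3+ (Z=31, 28 e⁻), In3+ (Z=49, 46 e⁻), Cd2+ (Z=48, 46 e⁻), Ag+ (Z=47, 46 e⁻), Au+ (Z=79, 78 e⁻). Al3+ < Ga3+ (same group, period 3 vs 4); Ga3+ < In3+ (same group, 1 shell fewer); In3+ < Cd2+ (both 46 e⁻, Z=49>48); Cd2+ < Ag+ (both 46 e⁻, Z=48>47); Ag+ < Au+ (same group, period 5 vs 6).
Full ascending order: Al3+ < Ga3+ < In3+ < Cd2+ < Ag+ < Au+. Counting from the largest, position 4 is In3+.

In3+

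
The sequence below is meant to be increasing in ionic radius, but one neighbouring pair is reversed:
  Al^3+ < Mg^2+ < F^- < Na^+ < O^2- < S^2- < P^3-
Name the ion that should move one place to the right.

F^-

Scanning neighbour by neighbour, only F^-/Na^+ violates a trend: they are isoelectronic (10 e⁻) and Na has more protons than F (11 vs 9), making Na^+ smaller. That makes F^- the one sitting a position early relative to where it belongs.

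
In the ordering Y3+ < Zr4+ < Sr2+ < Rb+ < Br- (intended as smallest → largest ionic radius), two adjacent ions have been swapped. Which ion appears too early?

Scanning neighbour by neighbour, only Y3+/Zr4+ violates a trend: they are isoelectronic (36 e⁻) and Zr has more protons than Y (40 vs 39), making Zr4+ smaller. That makes Y3+ the one sitting a position early relative to where it belongs.

Y3+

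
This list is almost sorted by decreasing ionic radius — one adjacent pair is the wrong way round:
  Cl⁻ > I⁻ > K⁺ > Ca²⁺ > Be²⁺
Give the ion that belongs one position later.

Cl⁻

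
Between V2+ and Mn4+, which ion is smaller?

Each ion has 21 electrons. The ranking follows nuclear charge in reverse — greater Z gives a smaller radius. Mn4+ (Z=25), V2+ (Z=23).

Mn4+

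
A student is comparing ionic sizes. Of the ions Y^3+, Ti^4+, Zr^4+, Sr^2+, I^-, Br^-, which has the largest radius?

Tabulating Z and e⁻: Ti^4+ has 18 e⁻ (Z=22), Zr^4+ has 36 e⁻ (Z=40), Y^3+ has 36 e⁻ (Z=39), Sr^2+ has 36 e⁻ (Z=38), Br^- has 36 e⁻ (Z=35), I^- has 54 e⁻ (Z=53). Ti^4+ < Zr^4+ (same group, 1 shell fewer); Zr^4+ < Y^3+ (isoelectronic, higher Z=40 is smaller); Y^3+ < Sr^2+ (both 36 e⁻, Z=39>38); Sr^2+ < Br^- (isoelectronic, higher Z=38 is smaller); Br^- < I^- (same group, period 4 vs 5).

I^-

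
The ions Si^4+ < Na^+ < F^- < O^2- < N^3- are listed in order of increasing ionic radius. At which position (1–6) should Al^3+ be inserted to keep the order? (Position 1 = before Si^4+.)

2

These species are isoelectronic with 10 electrons. The only difference is the number of protons: Si^4+ (Z=14), Al^3+ (Z=13), Na^+ (Z=11), F^- (Z=9), O^2- (Z=8), N^3- (Z=7). The strongest nuclear pull (Si^4+) gives the smallest ion.
The complete sequence is Si^4+ < Al^3+ < Na^+ < F^- < O^2- < N^3-. Al^3+ sits at position 2.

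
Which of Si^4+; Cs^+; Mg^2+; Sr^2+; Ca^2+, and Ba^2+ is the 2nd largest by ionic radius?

First list Z and electron count for each: Si^4+ has 10 e⁻ (Z=14), Mg^2+ has 10 e⁻ (Z=12), Ca^2+ has 18 e⁻ (Z=20), Sr^2+ has 36 e⁻ (Z=38), Ba^2+ has 54 e⁻ (Z=56), Cs^+ has 54 e⁻ (Z=55). Si^4+ < Mg^2+ (isoelectronic, higher Z=14 is smaller); Mg^2+ < Ca^2+ (same group, 1 shell fewer); Ca^2+ < Sr^2+ (same group, 1 shell fewer); Sr^2+ < Ba^2+ (same group, 1 shell fewer); Ba^2+ < Cs^+ (both 54 e⁻, Z=56>55).
Full ascending order: Si^4+ < Mg^2+ < Ca^2+ < Sr^2+ < Ba^2+ < Cs^+. Counting from the largest, position 2 is Ba^2+.

Ba^2+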